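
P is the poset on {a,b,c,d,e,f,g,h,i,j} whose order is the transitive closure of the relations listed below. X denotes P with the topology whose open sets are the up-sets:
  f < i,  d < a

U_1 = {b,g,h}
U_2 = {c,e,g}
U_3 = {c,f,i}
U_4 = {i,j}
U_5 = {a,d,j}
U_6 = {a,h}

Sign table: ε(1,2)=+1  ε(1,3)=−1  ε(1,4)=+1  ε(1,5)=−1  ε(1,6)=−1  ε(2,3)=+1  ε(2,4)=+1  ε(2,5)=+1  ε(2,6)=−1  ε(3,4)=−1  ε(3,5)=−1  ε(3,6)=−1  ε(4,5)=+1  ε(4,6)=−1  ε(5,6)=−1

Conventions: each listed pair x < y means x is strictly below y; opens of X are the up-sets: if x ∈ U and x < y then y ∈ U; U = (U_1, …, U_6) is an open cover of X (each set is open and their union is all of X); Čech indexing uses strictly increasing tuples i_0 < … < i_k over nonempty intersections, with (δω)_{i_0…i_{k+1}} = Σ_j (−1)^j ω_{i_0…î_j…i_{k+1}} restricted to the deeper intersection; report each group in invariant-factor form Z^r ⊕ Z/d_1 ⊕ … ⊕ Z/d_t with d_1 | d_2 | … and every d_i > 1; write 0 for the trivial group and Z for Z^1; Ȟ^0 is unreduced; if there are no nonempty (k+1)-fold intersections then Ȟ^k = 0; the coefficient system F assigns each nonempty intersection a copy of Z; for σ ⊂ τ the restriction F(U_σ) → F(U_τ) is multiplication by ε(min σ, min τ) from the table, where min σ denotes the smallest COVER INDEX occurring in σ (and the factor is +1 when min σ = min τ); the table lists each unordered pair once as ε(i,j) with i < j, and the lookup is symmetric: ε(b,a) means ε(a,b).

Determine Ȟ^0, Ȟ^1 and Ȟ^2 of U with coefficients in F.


nonempty overlaps:
  U12={g} U16={h} U23={c} U34={i} U45={j} U56={a}
C dims 6,6; δ0: rk 6, SNF 1^5·2
degree 0: 6−6−0 = 0 → Ȟ^0 ≅ 0
degree 1: 6−0−6 = 0 plus torsion [2] → Ȟ^1 ≅ Z/2
degree 2: 0−0−0 = 0 → Ȟ^2 ≅ 0

Ȟ^0 ≅ 0, Ȟ^1 ≅ Z/2, Ȟ^2 ≅ 0


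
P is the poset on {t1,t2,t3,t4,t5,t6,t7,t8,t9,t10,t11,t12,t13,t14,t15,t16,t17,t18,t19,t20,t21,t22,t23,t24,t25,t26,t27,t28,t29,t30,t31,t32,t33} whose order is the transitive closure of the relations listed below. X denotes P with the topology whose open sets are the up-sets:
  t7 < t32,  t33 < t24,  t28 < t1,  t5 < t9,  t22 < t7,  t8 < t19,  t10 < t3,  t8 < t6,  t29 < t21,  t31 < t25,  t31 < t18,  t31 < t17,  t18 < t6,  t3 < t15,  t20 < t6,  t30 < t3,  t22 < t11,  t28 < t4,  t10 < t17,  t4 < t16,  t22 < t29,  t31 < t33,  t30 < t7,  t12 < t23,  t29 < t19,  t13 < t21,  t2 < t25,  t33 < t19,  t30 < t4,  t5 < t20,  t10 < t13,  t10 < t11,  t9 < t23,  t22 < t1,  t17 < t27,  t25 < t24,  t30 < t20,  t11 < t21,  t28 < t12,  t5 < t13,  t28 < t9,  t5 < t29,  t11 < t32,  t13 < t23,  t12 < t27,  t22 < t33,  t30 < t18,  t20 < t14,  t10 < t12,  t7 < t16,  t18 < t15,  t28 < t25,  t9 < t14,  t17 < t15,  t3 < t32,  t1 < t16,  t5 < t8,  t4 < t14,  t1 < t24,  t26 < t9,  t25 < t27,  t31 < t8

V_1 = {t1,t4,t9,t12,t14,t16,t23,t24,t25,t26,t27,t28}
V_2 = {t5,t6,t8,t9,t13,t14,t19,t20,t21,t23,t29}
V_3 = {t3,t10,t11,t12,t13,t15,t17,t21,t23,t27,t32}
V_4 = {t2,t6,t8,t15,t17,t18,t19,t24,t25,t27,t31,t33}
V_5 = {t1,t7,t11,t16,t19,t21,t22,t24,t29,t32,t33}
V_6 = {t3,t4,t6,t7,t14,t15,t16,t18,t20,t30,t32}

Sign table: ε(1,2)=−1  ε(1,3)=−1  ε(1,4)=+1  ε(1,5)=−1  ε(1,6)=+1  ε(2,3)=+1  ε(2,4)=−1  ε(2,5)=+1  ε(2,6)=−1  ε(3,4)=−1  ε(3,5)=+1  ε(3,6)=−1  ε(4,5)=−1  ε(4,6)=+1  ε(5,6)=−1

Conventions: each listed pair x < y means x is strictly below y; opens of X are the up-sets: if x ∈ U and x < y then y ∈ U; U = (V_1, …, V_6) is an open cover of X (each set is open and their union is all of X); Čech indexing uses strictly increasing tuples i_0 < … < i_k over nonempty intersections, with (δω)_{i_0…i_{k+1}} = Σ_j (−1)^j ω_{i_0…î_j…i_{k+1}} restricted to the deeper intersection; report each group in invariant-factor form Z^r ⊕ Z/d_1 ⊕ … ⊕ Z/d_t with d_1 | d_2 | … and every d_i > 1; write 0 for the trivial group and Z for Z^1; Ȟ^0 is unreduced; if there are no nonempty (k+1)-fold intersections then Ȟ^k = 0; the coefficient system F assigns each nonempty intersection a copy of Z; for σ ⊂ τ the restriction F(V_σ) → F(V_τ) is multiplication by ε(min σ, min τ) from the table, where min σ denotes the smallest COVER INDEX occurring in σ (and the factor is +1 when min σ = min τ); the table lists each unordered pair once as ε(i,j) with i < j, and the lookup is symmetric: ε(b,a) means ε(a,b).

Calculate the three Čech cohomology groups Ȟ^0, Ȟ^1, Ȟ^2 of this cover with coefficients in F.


Ȟ^0(U;F) ≅ Z,  Ȟ^1(U;F) ≅ 0,  Ȟ^2(U;F) ≅ Z/2

nonempty intersections:
  V12={t9,t14,t23} V13={t12,t23,t27} V14={t24,t25,t27} V15={t1,t16,t24} V16={t4,t14,t16} V23={t13,t21,t23} V24={t6,t8,t19} V25={t19,t21,t29} V26={t6,t14,t20} V34={t15,t17,t27} V35={t11,t21,t32} V36={t3,t15,t32} V45={t19,t24,t33} V46={t6,t15,t18} V56={t7,t16,t32}
  V123={t23} V126={t14} V134={t27} V145={t24} V156={t16} V235={t21} V245={t19} V246={t6} V346={t15} V356={t32}
C dims 6,15,10; δ0: rk 5, SNF 1^5; δ1: rk 10, SNF 1^9·2
Ȟ^0: (6−5)−0=1 ⇒ Z
Ȟ^1: (15−10)−5=0 ⇒ 0
Ȟ^2: (10−0)−10=0 plus torsion [2] ⇒ Z/2


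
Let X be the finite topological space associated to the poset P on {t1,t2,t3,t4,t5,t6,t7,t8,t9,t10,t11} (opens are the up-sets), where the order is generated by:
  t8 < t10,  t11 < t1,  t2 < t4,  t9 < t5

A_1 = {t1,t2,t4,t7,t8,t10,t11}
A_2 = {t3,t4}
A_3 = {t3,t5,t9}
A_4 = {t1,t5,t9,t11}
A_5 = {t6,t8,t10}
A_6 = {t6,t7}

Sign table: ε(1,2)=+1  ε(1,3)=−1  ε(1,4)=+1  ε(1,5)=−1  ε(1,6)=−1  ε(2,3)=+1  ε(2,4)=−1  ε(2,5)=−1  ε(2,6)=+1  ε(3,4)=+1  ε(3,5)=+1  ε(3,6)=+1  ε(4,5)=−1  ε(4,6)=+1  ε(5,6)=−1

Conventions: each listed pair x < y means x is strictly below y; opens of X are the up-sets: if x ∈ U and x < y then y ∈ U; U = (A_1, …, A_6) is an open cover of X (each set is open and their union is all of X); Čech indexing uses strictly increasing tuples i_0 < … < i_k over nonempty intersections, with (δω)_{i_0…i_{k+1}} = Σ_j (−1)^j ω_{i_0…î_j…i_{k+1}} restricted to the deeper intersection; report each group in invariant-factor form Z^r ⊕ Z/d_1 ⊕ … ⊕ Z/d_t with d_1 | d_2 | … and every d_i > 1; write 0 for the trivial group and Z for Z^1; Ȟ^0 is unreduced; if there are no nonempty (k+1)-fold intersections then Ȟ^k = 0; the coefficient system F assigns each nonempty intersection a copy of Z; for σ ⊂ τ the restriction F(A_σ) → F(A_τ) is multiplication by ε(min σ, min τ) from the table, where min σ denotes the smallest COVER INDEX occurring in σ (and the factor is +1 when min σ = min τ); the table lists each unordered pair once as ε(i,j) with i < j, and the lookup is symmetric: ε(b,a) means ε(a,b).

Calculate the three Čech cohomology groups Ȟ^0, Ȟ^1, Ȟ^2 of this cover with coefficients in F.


Ȟ^0 ≅ 0, Ȟ^1 ≅ Z ⊕ Z/2 and Ȟ^2 ≅ 0

nerve simplices:
  A12={t4} A14={t1,t11} A15={t8,t10} A16={t7} A23={t3} A34={t5,t9} A56={t6}
C dims 6,7; δ0: rk 6, SNF 1^5·2
degree 0: 6−6−0 = 0 → Ȟ^0 ≅ 0
degree 1: 7−0−6 = 1 plus torsion [2] → Ȟ^1 ≅ Z ⊕ Z/2
degree 2: 0−0−0 = 0 → Ȟ^2 ≅ 0


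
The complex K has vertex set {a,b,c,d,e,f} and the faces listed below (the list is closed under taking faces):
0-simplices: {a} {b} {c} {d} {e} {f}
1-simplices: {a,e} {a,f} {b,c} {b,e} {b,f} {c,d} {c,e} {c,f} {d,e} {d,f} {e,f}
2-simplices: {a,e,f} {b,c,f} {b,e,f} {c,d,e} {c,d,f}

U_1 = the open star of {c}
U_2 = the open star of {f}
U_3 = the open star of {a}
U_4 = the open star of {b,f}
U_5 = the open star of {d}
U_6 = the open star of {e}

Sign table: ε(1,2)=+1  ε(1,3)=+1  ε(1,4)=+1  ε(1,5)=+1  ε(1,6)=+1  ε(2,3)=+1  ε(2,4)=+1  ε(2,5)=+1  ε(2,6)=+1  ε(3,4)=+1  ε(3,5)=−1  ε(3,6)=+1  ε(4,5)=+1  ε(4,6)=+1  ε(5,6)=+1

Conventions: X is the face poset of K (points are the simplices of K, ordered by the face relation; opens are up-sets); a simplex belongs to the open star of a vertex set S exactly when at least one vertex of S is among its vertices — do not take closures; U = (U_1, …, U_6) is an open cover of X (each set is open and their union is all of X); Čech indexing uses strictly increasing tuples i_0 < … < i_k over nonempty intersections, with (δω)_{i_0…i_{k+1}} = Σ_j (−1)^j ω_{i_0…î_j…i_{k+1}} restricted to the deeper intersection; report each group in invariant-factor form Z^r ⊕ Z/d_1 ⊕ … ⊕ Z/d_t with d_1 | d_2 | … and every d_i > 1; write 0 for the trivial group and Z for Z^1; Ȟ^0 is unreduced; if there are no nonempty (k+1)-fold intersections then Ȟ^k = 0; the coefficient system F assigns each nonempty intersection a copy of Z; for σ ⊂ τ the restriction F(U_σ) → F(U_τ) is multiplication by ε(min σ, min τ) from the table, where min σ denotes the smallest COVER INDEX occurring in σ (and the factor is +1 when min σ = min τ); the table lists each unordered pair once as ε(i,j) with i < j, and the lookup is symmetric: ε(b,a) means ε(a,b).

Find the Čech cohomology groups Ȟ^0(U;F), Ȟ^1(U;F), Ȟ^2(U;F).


nerve of the cover:
  U1={{c},{b,c},{c,d},{c,e},{c,f},{b,c,f},{c,d,e},{c,d,f}} U2={{f},{a,f},{b,f},{c,f},{d,f},{e,f},{a,e,f},{b,c,f},{b,e,f},{c,d,f}} U3={{a},{a,e},{a,f},{a,e,f}} U4={{b},{f},{a,f},{b,c},{b,e},{b,f},{c,f},{d,f},{e,f},{a,e,f},{b,c,f},{b,e,f},{c,d,f}} U5={{d},{c,d},{d,e},{d,f},{c,d,e},{c,d,f}} U6={{e},{a,e},{b,e},{c,e},{d,e},{e,f},{a,e,f},{b,e,f},{c,d,e}}
  U12={{c,f},{b,c,f},{c,d,f}} U14={{b,c},{c,f},{b,c,f},{c,d,f}} U15={{c,d},{c,d,e},{c,d,f}} U16={{c,e},{c,d,e}} U23={{a,f},{a,e,f}} U24={{f},{a,f},{b,f},{c,f},{d,f},{e,f},{a,e,f},{b,c,f},{b,e,f},{c,d,f}} U25={{d,f},{c,d,f}} U26={{e,f},{a,e,f},{b,e,f}} U34={{a,f},{a,e,f}} U36={{a,e},{a,e,f}} U45={{d,f},{c,d,f}} U46={{b,e},{e,f},{a,e,f},{b,e,f}} U56={{d,e},{c,d,e}}
  U124={{c,f},{b,c,f},{c,d,f}} U125={{c,d,f}} U145={{c,d,f}} U156={{c,d,e}} U234={{a,f},{a,e,f}} U236={{a,e,f}} U245={{d,f},{c,d,f}} U246={{e,f},{a,e,f},{b,e,f}} U346={{a,e,f}}
  U1245={{c,d,f}} U2346={{a,e,f}}
C dims 6,13,9,2; δ0: rk 5, SNF 1^5; δ1: rk 7, SNF 1^7; δ2: rk 2, SNF 1^2
Ȟ^0 = (6 − 5) − 0 = 1, so Ȟ^0 ≅ Z
Ȟ^1 = (13 − 7) − 5 = 1, so Ȟ^1 ≅ Z
Ȟ^2 = (9 − 2) − 7 = 0, so Ȟ^2 ≅ 0

Ȟ^0(U;F) ≅ Z,  Ȟ^1(U;F) ≅ Z,  Ȟ^2(U;F) ≅ 0


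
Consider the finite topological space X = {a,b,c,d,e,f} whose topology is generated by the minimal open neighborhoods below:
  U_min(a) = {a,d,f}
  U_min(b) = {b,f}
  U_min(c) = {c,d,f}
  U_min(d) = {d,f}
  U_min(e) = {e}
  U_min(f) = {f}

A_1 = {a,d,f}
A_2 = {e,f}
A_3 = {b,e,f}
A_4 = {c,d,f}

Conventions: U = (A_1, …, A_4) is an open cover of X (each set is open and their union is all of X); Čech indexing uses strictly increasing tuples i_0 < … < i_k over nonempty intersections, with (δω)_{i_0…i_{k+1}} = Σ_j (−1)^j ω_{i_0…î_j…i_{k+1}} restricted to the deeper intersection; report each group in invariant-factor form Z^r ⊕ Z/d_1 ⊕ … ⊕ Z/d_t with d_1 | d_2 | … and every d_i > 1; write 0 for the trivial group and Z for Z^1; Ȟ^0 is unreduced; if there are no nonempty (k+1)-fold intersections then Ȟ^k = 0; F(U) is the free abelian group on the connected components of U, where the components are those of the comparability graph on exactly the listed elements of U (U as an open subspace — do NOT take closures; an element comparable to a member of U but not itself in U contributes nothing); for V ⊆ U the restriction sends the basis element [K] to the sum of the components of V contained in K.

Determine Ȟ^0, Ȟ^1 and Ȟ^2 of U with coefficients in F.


Ȟ^0(U;F) ≅ Z^2,  Ȟ^1(U;F) ≅ 0,  Ȟ^2(U;F) ≅ 0

intersection data:
  A12={f} A13={f} A14={d,f} A23={e,f} A24={f} A34={f}
  A123={f} A124={f} A134={f} A234={f}
  A1234={f}
components per intersection:
  A1: {a,d,f}
  A2: {e} {f}
  A3: {b,f} {e}
  A4: {c,d,f}
  A12: {f}
  A13: {f}
  A14: {d,f}
  A23: {e} {f}
  A24: {f}
  A34: {f}
  A123: {f}
  A124: {f}
  A134: {f}
  A234: {f}
  A1234: {f}
C dims 6,7,4,1; δ0: rk 4, SNF 1^4; δ1: rk 3, SNF 1^3; δ2: rk 1, SNF 1^1
Ȟ^0 = (6 − 4) − 0 = 2, so Ȟ^0 ≅ Z^2
Ȟ^1 = (7 − 3) − 4 = 0, so Ȟ^1 ≅ 0
Ȟ^2 = (4 − 1) − 3 = 0, so Ȟ^2 ≅ 0


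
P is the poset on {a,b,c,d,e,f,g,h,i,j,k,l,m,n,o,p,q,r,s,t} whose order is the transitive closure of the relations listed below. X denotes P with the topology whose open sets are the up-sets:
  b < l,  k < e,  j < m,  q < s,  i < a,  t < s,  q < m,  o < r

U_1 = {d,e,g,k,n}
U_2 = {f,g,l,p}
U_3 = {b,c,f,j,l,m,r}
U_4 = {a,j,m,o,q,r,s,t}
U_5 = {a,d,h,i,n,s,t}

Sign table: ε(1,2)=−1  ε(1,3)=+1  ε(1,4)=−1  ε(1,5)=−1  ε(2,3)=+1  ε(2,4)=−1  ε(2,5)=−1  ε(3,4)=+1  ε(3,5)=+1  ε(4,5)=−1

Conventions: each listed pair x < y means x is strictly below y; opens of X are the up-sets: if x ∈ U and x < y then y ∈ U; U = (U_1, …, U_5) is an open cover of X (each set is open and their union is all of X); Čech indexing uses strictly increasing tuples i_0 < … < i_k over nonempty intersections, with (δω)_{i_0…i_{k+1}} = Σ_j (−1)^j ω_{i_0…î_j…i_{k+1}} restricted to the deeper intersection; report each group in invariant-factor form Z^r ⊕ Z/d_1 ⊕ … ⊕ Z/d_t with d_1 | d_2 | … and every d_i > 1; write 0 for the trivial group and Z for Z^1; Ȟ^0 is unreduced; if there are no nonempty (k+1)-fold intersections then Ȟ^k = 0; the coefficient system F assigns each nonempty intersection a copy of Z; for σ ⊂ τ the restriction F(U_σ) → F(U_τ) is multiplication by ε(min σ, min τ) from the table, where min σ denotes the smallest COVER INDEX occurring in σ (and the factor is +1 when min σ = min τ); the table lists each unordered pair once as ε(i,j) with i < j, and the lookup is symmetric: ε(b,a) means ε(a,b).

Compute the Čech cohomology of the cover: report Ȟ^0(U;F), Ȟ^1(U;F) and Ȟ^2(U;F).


Ȟ^0 = 0,  Ȟ^1 = Z/2,  Ȟ^2 = 0

nerve simplices:
  U12={g} U15={d,n} U23={f,l} U34={j,m,r} U45={a,s,t}
C dims 5,5; δ0: rk 5, SNF 1^4·2
degree 0: 5−5−0 = 0 → Ȟ^0 ≅ 0
degree 1: 5−0−5 = 0 plus torsion [2] → Ȟ^1 ≅ Z/2
degree 2: 0−0−0 = 0 → Ȟ^2 ≅ 0


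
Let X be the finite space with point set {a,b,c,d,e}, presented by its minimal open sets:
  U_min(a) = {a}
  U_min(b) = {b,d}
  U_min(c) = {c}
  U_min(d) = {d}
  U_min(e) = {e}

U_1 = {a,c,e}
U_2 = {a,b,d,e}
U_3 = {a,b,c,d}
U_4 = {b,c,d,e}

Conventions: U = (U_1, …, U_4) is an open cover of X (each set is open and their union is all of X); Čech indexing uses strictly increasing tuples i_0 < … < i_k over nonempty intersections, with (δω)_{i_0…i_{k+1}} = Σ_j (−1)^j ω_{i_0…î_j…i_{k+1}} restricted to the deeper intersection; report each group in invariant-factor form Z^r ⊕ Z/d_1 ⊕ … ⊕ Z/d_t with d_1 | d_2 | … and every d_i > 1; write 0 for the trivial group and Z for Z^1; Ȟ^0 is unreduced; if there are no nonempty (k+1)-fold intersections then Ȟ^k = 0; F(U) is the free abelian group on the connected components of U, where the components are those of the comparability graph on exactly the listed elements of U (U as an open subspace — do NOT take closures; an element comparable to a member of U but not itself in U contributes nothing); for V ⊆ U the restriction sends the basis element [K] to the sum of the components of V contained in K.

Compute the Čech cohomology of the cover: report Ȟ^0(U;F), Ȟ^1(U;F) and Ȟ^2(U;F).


Ȟ^0 = Z^4, Ȟ^1 = 0 and Ȟ^2 = 0

cover nerve:
  U12={a,e} U13={a,c} U14={c,e} U23={a,b,d} U24={b,d,e} U34={b,c,d}
  U123={a} U124={e} U134={c} U234={b,d}
components per intersection:
  U1: {a} {c} {e}
  U2: {a} {b,d} {e}
  U3: {a} {b,d} {c}
  U4: {b,d} {c} {e}
  U12: {a} {e}
  U13: {a} {c}
  U14: {c} {e}
  U23: {a} {b,d}
  U24: {b,d} {e}
  U34: {b,d} {c}
  U123: {a}
  U124: {e}
  U134: {c}
  U234: {b,d}
C dims 12,12,4; δ0: rk 8, SNF 1^8; δ1: rk 4, SNF 1^4
Ȟ^0: (12−8)−0=4 ⇒ Z^4
Ȟ^1: (12−4)−8=0 ⇒ 0
Ȟ^2: (4−0)−4=0 ⇒ 0


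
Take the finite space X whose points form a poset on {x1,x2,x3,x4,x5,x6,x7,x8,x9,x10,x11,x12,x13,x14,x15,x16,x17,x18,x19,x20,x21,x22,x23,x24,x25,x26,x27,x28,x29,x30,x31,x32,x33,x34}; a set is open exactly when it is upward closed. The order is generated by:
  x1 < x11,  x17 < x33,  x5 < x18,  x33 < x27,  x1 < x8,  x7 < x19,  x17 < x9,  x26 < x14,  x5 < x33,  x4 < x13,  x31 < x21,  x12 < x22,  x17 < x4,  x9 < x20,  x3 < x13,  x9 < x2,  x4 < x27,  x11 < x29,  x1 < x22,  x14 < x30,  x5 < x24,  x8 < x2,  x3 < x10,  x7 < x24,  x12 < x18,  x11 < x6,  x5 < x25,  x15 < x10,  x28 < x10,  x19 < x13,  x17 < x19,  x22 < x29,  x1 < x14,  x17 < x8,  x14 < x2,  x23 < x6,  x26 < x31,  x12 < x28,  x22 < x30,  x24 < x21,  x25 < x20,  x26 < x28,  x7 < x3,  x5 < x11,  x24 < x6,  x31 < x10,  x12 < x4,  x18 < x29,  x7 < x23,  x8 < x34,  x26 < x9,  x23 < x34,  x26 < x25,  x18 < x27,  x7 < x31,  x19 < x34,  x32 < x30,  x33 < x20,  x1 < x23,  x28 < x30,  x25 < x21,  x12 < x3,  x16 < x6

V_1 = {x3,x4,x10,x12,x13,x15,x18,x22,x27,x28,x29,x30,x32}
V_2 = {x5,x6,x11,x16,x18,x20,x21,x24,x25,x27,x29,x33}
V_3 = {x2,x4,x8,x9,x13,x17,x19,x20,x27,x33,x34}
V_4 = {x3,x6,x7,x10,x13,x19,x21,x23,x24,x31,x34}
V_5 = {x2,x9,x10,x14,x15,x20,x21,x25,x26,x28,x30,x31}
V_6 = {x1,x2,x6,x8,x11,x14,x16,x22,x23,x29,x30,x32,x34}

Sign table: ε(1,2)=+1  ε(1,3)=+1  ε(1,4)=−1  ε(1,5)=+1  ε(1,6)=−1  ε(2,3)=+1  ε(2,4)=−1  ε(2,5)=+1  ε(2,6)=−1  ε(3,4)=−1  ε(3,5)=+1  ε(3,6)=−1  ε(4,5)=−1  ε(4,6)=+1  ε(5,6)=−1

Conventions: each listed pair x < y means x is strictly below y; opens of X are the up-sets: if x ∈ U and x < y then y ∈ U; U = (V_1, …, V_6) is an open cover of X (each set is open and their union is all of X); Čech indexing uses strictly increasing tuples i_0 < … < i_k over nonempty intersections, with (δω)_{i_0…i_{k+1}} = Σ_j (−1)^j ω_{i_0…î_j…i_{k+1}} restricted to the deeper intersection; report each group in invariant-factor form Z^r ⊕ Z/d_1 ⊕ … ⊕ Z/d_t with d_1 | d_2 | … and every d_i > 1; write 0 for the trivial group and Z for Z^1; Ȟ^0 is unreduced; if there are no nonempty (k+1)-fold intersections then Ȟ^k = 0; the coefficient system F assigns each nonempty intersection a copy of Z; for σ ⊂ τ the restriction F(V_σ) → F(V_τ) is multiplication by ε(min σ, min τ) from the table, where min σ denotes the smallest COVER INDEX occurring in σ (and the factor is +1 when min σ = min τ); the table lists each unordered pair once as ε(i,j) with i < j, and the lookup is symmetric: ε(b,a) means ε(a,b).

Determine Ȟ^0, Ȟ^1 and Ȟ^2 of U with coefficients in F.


Ȟ^0(U;F) ≅ Z, Ȟ^1(U;F) ≅ 0, Ȟ^2(U;F) ≅ Z/2

nerve of the cover:
  V12={x18,x27,x29} V13={x4,x13,x27} V14={x3,x10,x13} V15={x10,x15,x28,x30} V16={x22,x29,x30,x32} V23={x20,x27,x33} V24={x6,x21,x24} V25={x20,x21,x25} V26={x6,x11,x16,x29} V34={x13,x19,x34} V35={x2,x9,x20} V36={x2,x8,x34} V45={x10,x21,x31} V46={x6,x23,x34} V56={x2,x14,x30}
  V123={x27} V126={x29} V134={x13} V145={x10} V156={x30} V235={x20} V245={x21} V246={x6} V346={x34} V356={x2}
C dims 6,15,10; δ0: rk 5, SNF 1^5; δ1: rk 10, SNF 1^9·2
Ȟ^0 = (6 − 5) − 0 = 1, so Ȟ^0 ≅ Z
Ȟ^1 = (15 − 10) − 5 = 0, so Ȟ^1 ≅ 0
Ȟ^2 = (10 − 0) − 10 = 0 plus torsion [2], so Ȟ^2 ≅ Z/2


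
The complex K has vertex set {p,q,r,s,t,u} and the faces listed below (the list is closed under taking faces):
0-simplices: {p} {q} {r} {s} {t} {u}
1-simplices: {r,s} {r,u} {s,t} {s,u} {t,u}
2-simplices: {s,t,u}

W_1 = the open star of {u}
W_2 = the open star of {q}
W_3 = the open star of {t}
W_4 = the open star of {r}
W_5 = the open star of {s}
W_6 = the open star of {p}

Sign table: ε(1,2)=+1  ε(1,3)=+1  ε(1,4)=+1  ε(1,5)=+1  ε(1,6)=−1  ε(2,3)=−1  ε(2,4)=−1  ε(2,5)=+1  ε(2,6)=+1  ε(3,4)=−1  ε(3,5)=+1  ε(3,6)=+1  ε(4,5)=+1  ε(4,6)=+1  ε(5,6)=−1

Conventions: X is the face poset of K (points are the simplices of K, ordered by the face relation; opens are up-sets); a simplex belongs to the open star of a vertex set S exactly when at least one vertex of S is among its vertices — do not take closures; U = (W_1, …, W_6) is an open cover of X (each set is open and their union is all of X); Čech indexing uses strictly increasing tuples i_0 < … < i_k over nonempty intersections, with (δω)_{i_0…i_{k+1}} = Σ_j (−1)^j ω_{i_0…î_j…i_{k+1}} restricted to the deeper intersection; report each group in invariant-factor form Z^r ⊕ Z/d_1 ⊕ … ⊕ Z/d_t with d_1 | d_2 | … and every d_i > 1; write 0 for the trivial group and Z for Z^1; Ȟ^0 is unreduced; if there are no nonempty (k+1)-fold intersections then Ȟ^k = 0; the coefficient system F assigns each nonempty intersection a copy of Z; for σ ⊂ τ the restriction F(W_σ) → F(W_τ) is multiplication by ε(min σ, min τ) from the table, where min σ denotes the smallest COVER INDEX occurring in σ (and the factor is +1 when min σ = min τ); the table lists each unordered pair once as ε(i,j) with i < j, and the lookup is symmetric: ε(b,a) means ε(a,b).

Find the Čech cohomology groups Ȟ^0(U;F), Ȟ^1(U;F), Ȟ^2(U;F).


nerve of the cover:
  W1={{u},{r,u},{s,u},{t,u},{s,t,u}} W2={{q}} W3={{t},{s,t},{t,u},{s,t,u}} W4={{r},{r,s},{r,u}} W5={{s},{r,s},{s,t},{s,u},{s,t,u}} W6={{p}}
  W13={{t,u},{s,t,u}} W14={{r,u}} W15={{s,u},{s,t,u}} W35={{s,t},{s,t,u}} W45={{r,s}}
  W135={{s,t,u}}
C dims 6,5,1; δ0: rk 3, SNF 1^3; δ1: rk 1, SNF 1^1
Ȟ^0 = (6 − 3) − 0 = 3, so Ȟ^0 ≅ Z^3
Ȟ^1 = (5 − 1) − 3 = 1, so Ȟ^1 ≅ Z
Ȟ^2 = (1 − 0) − 1 = 0, so Ȟ^2 ≅ 0

Ȟ^0 = Z^3,  Ȟ^1 = Z,  Ȟ^2 = 0


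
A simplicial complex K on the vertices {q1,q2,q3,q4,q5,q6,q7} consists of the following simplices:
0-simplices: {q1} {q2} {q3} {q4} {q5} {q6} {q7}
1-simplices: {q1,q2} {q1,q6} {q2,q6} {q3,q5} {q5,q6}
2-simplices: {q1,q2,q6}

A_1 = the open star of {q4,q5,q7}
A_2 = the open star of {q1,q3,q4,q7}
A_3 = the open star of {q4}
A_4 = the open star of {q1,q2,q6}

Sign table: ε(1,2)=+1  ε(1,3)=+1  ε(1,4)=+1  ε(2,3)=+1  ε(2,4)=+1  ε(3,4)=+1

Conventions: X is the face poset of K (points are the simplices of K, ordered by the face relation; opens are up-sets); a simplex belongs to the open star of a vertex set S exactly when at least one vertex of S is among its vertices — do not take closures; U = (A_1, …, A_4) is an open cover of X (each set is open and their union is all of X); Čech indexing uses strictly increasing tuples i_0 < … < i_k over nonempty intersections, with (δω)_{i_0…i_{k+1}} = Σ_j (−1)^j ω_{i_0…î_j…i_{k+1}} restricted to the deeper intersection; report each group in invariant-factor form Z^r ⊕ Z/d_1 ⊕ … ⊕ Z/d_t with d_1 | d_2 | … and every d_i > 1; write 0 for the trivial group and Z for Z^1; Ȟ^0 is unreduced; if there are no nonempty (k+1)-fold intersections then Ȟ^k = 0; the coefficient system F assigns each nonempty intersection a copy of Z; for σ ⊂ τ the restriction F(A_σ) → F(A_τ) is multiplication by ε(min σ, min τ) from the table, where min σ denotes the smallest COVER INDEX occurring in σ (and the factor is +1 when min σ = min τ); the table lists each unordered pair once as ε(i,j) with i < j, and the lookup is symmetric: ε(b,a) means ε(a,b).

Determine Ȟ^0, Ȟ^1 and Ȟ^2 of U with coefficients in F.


Ȟ^0(U;F) ≅ Z, Ȟ^1(U;F) ≅ Z, Ȟ^2(U;F) ≅ 0

nonempty intersections:
  A1={{q4},{q5},{q7},{q3,q5},{q5,q6}} A2={{q1},{q3},{q4},{q7},{q1,q2},{q1,q6},{q3,q5},{q1,q2,q6}} A3={{q4}} A4={{q1},{q2},{q6},{q1,q2},{q1,q6},{q2,q6},{q5,q6},{q1,q2,q6}}
  A12={{q4},{q7},{q3,q5}} A13={{q4}} A14={{q5,q6}} A23={{q4}} A24={{q1},{q1,q2},{q1,q6},{q1,q2,q6}}
  A123={{q4}}
C dims 4,5,1; δ0: rk 3, SNF 1^3; δ1: rk 1, SNF 1^1
Ȟ^0: (4−3)−0=1 ⇒ Z
Ȟ^1: (5−1)−3=1 ⇒ Z
Ȟ^2: (1−0)−1=0 ⇒ 0


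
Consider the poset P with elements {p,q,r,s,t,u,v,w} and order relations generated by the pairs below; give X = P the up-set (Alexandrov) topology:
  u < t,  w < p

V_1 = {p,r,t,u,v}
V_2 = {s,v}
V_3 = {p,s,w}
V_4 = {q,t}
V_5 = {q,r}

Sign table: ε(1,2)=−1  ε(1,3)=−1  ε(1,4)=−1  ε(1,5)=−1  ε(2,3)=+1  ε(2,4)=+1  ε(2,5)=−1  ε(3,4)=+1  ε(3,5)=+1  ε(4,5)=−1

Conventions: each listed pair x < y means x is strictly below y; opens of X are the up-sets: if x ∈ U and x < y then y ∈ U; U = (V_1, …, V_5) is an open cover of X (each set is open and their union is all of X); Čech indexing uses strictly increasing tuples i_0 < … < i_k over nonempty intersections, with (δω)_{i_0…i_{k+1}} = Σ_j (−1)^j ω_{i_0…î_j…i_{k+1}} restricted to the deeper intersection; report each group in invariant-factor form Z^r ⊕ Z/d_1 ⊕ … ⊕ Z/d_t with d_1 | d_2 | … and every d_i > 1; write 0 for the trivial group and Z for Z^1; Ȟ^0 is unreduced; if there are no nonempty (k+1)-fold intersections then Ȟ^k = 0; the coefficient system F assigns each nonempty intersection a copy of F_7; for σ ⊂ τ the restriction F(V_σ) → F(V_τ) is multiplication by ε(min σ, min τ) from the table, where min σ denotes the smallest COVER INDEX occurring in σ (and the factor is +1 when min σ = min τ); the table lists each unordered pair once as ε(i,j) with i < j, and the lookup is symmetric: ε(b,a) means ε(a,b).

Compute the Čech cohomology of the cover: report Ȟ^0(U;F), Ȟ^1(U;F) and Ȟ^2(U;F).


Ȟ^0 = 0, Ȟ^1 = Z/7, Ȟ^2 = 0

nerve simplices:
  V12={v} V13={p} V14={t} V15={r} V23={s} V45={q}
C dims 5,6; δ0: rk_F7 5
degree 0: 5−5−0 = 0 → Ȟ^0 ≅ 0
degree 1: 6−0−5 = 1 → Ȟ^1 ≅ Z/7
degree 2: 0−0−0 = 0 → Ȟ^2 ≅ 0


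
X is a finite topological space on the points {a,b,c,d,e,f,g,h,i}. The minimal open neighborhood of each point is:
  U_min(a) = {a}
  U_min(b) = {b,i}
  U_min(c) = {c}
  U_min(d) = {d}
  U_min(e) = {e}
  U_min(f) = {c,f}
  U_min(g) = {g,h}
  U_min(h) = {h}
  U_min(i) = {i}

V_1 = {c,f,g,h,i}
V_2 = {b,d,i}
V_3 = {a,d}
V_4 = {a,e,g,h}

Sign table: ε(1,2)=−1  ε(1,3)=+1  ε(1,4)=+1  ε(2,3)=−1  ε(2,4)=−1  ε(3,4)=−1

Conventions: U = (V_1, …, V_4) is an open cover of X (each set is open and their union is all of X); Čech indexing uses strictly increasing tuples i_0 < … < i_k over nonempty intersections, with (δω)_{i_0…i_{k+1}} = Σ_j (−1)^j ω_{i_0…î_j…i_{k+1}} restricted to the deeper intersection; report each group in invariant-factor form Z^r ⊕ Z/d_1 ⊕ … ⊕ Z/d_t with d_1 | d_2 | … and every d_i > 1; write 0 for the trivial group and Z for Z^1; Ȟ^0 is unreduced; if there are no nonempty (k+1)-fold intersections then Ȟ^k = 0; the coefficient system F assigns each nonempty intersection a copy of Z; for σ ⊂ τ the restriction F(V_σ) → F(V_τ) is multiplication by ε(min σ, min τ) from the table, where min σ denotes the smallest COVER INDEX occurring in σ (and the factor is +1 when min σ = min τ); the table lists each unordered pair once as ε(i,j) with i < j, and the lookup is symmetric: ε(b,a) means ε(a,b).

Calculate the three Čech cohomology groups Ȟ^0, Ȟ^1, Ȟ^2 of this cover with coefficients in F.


nonempty overlaps:
  V12={i} V14={g,h} V23={d} V34={a}
C dims 4,4; δ0: rk 4, SNF 1^3·2
degree 0: 4−4−0 = 0 → Ȟ^0 ≅ 0
degree 1: 4−0−4 = 0 plus torsion [2] → Ȟ^1 ≅ Z/2
degree 2: 0−0−0 = 0 → Ȟ^2 ≅ 0

Ȟ^0(U;F) ≅ 0,  Ȟ^1(U;F) ≅ Z/2,  Ȟ^2(U;F) ≅ 0


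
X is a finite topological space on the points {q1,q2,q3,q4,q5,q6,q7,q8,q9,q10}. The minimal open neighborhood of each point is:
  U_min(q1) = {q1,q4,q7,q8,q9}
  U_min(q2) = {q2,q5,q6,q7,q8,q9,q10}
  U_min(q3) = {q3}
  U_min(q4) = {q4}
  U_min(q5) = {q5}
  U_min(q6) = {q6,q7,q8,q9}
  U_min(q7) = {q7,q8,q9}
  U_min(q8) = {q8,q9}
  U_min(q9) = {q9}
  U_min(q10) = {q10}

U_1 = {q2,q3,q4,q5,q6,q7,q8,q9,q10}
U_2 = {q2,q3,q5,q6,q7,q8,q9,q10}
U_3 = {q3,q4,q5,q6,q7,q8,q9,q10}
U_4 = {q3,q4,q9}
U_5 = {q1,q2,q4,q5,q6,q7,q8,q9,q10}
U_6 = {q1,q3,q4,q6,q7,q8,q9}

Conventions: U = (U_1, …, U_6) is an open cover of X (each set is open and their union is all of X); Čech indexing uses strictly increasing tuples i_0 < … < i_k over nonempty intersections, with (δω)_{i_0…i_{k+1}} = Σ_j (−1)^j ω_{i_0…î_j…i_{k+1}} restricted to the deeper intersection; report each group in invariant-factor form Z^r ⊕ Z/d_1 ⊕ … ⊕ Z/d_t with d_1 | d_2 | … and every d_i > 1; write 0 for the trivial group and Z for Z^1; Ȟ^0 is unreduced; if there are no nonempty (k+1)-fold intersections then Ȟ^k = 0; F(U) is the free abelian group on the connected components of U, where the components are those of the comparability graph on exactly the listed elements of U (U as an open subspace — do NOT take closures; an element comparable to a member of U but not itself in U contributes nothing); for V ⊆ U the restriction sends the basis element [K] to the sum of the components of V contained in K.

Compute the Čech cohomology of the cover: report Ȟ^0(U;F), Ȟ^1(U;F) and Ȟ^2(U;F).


Ȟ^0 ≅ Z^2, Ȟ^1 ≅ 0, Ȟ^2 ≅ 0

cover nerve:
  U12={q2,q3,q5,q6,q7,q8,q9,q10} U13={q3,q4,q5,q6,q7,q8,q9,q10} U14={q3,q4,q9} U15={q2,q4,q5,q6,q7,q8,q9,q10} U16={q3,q4,q6,q7,q8,q9} U23={q3,q5,q6,q7,q8,q9,q10} U24={q3,q9} U25={q2,q5,q6,q7,q8,q9,q10} U26={q3,q6,q7,q8,q9} U34={q3,q4,q9} U35={q4,q5,q6,q7,q8,q9,q10} U36={q3,q4,q6,q7,q8,q9} U45={q4,q9} U46={q3,q4,q9} U56={q1,q4,q6,q7,q8,q9}
  U123={q3,q5,q6,q7,q8,q9,q10} U124={q3,q9} U125={q2,q5,q6,q7,q8,q9,q10} U126={q3,q6,q7,q8,q9} U134={q3,q4,q9} U135={q4,q5,q6,q7,q8,q9,q10} U136={q3,q4,q6,q7,q8,q9} U145={q4,q9} U146={q3,q4,q9} U156={q4,q6,q7,q8,q9} U234={q3,q9} U235={q5,q6,q7,q8,q9,q10} U236={q3,q6,q7,q8,q9} U245={q9} U246={q3,q9} U256={q6,q7,q8,q9} U345={q4,q9} U346={q3,q4,q9} U356={q4,q6,q7,q8,q9} U456={q4,q9}
  U1234={q3,q9} U1235={q5,q6,q7,q8,q9,q10} U1236={q3,q6,q7,q8,q9} U1245={q9} U1246={q3,q9} U1256={q6,q7,q8,q9} U1345={q4,q9} U1346={q3,q4,q9} U1356={q4,q6,q7,q8,q9} U1456={q4,q9} U2345={q9} U2346={q3,q9} U2356={q6,q7,q8,q9} U2456={q9} U3456={q4,q9}
  U12345={q9} U12346={q3,q9} U12356={q6,q7,q8,q9} U12456={q9} U13456={q4,q9} U23456={q9}
  U123456={q9}
components per intersection:
  U1: {q2,q5,q6,q7,q8,q9,q10} {q3} {q4}
  U2: {q2,q5,q6,q7,q8,q9,q10} {q3}
  U3: {q3} {q4} {q5} {q6,q7,q8,q9} {q10}
  U4: {q3} {q4} {q9}
  U5: {q1,q2,q4,q5,q6,q7,q8,q9,q10}
  U6: {q1,q4,q6,q7,q8,q9} {q3}
  U12: {q2,q5,q6,q7,q8,q9,q10} {q3}
  U13: {q3} {q4} {q5} {q6,q7,q8,q9} {q10}
  U14: {q3} {q4} {q9}
  U15: {q2,q5,q6,q7,q8,q9,q10} {q4}
  U16: {q3} {q4} {q6,q7,q8,q9}
  U23: {q3} {q5} {q6,q7,q8,q9} {q10}
  U24: {q3} {q9}
  U25: {q2,q5,q6,q7,q8,q9,q10}
  U26: {q3} {q6,q7,q8,q9}
  U34: {q3} {q4} {q9}
  U35: {q4} {q5} {q6,q7,q8,q9} {q10}
  U36: {q3} {q4} {q6,q7,q8,q9}
  U45: {q4} {q9}
  U46: {q3} {q4} {q9}
  U56: {q1,q4,q6,q7,q8,q9}
  U123: {q3} {q5} {q6,q7,q8,q9} {q10}
  U124: {q3} {q9}
  U125: {q2,q5,q6,q7,q8,q9,q10}
  U126: {q3} {q6,q7,q8,q9}
  U134: {q3} {q4} {q9}
  U135: {q4} {q5} {q6,q7,q8,q9} {q10}
  U136: {q3} {q4} {q6,q7,q8,q9}
  U145: {q4} {q9}
  U146: {q3} {q4} {q9}
  U156: {q4} {q6,q7,q8,q9}
  U234: {q3} {q9}
  U235: {q5} {q6,q7,q8,q9} {q10}
  U236: {q3} {q6,q7,q8,q9}
  U245: {q9}
  U246: {q3} {q9}
  U256: {q6,q7,q8,q9}
  U345: {q4} {q9}
  U346: {q3} {q4} {q9}
  U356: {q4} {q6,q7,q8,q9}
  U456: {q4} {q9}
  U1234: {q3} {q9}
  U1235: {q5} {q6,q7,q8,q9} {q10}
  U1236: {q3} {q6,q7,q8,q9}
  U1245: {q9}
  U1246: {q3} {q9}
  U1256: {q6,q7,q8,q9}
  U1345: {q4} {q9}
  U1346: {q3} {q4} {q9}
  U1356: {q4} {q6,q7,q8,q9}
  U1456: {q4} {q9}
  U2345: {q9}
  U2346: {q3} {q9}
  U2356: {q6,q7,q8,q9}
  U2456: {q9}
  U3456: {q4} {q9}
  U12345: {q9}
  U12346: {q3} {q9}
  U12356: {q6,q7,q8,q9}
  U12456: {q9}
  U13456: {q4} {q9}
  U23456: {q9}
  U123456: {q9}
C dims 16,40,46,27; δ0: rk 14, SNF 1^14; δ1: rk 26, SNF 1^26; δ2: rk 20, SNF 1^20
Ȟ^0: (16−14)−0=2 ⇒ Z^2
Ȟ^1: (40−26)−14=0 ⇒ 0
Ȟ^2: (46−20)−26=0 ⇒ 0


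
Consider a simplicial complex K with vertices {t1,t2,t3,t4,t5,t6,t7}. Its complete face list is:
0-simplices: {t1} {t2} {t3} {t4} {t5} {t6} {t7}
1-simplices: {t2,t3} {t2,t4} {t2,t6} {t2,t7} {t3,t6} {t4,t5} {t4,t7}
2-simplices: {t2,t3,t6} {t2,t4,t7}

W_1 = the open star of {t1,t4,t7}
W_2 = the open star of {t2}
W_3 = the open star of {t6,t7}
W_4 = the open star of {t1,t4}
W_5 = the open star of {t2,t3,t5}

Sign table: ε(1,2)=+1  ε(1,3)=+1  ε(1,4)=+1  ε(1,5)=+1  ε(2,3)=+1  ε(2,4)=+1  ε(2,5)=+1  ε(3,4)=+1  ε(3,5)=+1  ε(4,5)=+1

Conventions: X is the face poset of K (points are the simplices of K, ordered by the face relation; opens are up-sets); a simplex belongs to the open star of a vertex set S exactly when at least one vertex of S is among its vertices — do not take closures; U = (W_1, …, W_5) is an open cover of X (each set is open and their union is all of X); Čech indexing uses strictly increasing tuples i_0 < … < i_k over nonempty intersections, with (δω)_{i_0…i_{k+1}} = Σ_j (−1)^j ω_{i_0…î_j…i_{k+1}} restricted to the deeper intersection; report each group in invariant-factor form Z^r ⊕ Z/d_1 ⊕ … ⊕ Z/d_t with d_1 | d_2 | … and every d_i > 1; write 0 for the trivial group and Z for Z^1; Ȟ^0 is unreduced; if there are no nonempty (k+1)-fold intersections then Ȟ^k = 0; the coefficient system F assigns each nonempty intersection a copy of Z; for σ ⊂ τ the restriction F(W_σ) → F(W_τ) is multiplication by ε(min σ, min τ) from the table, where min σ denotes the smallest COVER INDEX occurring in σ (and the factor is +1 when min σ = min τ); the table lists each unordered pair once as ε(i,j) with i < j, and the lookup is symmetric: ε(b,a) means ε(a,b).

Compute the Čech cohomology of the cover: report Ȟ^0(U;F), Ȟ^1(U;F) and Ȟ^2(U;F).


Ȟ^0 ≅ Z, Ȟ^1 ≅ 0 and Ȟ^2 ≅ 0

nonempty intersections:
  W1={{t1},{t4},{t7},{t2,t4},{t2,t7},{t4,t5},{t4,t7},{t2,t4,t7}} W2={{t2},{t2,t3},{t2,t4},{t2,t6},{t2,t7},{t2,t3,t6},{t2,t4,t7}} W3={{t6},{t7},{t2,t6},{t2,t7},{t3,t6},{t4,t7},{t2,t3,t6},{t2,t4,t7}} W4={{t1},{t4},{t2,t4},{t4,t5},{t4,t7},{t2,t4,t7}} W5={{t2},{t3},{t5},{t2,t3},{t2,t4},{t2,t6},{t2,t7},{t3,t6},{t4,t5},{t2,t3,t6},{t2,t4,t7}}
  W12={{t2,t4},{t2,t7},{t2,t4,t7}} W13={{t7},{t2,t7},{t4,t7},{t2,t4,t7}} W14={{t1},{t4},{t2,t4},{t4,t5},{t4,t7},{t2,t4,t7}} W15={{t2,t4},{t2,t7},{t4,t5},{t2,t4,t7}} W23={{t2,t6},{t2,t7},{t2,t3,t6},{t2,t4,t7}} W24={{t2,t4},{t2,t4,t7}} W25={{t2},{t2,t3},{t2,t4},{t2,t6},{t2,t7},{t2,t3,t6},{t2,t4,t7}} W34={{t4,t7},{t2,t4,t7}} W35={{t2,t6},{t2,t7},{t3,t6},{t2,t3,t6},{t2,t4,t7}} W45={{t2,t4},{t4,t5},{t2,t4,t7}}
  W123={{t2,t7},{t2,t4,t7}} W124={{t2,t4},{t2,t4,t7}} W125={{t2,t4},{t2,t7},{t2,t4,t7}} W134={{t4,t7},{t2,t4,t7}} W135={{t2,t7},{t2,t4,t7}} W145={{t2,t4},{t4,t5},{t2,t4,t7}} W234={{t2,t4,t7}} W235={{t2,t6},{t2,t7},{t2,t3,t6},{t2,t4,t7}} W245={{t2,t4},{t2,t4,t7}} W345={{t2,t4,t7}}
  W1234={{t2,t4,t7}} W1235={{t2,t7},{t2,t4,t7}} W1245={{t2,t4},{t2,t4,t7}} W1345={{t2,t4,t7}} W2345={{t2,t4,t7}}
  W12345={{t2,t4,t7}}
C dims 5,10,10,5; δ0: rk 4, SNF 1^4; δ1: rk 6, SNF 1^6; δ2: rk 4, SNF 1^4
Ȟ^0: (5−4)−0=1 ⇒ Z
Ȟ^1: (10−6)−4=0 ⇒ 0
Ȟ^2: (10−4)−6=0 ⇒ 0


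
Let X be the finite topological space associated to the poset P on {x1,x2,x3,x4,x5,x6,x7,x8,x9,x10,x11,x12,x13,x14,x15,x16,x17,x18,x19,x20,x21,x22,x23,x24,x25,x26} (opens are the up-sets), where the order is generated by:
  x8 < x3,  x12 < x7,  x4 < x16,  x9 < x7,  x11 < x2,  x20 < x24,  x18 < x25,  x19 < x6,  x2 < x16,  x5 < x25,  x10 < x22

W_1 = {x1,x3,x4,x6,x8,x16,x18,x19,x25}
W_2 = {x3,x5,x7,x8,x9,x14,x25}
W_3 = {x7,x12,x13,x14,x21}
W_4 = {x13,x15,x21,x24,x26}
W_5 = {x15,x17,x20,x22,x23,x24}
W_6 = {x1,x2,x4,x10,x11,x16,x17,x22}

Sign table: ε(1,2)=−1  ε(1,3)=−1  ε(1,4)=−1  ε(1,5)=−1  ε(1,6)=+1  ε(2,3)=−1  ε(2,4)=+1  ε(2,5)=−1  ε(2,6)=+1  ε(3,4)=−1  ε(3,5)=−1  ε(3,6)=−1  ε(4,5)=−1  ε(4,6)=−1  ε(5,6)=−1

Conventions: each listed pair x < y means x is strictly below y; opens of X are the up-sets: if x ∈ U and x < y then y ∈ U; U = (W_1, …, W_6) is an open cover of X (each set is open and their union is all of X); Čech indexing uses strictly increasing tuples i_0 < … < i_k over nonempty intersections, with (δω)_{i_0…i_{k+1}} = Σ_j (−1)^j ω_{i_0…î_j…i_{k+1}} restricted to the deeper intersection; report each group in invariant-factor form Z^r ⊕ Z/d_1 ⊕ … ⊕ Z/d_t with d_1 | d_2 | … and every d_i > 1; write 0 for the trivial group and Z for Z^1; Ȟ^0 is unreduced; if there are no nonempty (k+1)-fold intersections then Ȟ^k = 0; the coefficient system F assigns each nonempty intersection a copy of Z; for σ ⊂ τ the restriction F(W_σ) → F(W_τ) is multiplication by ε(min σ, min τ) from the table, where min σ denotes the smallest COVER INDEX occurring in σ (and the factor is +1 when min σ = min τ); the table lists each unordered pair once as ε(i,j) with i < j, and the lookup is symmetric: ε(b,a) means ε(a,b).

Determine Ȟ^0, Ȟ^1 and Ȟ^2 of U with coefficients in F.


Ȟ^0(U;F) ≅ 0,  Ȟ^1(U;F) ≅ Z/2,  Ȟ^2(U;F) ≅ 0

cover nerve:
  W12={x3,x8,x25} W16={x1,x4,x16} W23={x7,x14} W34={x13,x21} W45={x15,x24} W56={x17,x22}
C dims 6,6; δ0: rk 6, SNF 1^5·2
Ȟ^0: (6−6)−0=0 ⇒ 0
Ȟ^1: (6−0)−6=0 plus torsion [2] ⇒ Z/2
Ȟ^2: (0−0)−0=0 ⇒ 0


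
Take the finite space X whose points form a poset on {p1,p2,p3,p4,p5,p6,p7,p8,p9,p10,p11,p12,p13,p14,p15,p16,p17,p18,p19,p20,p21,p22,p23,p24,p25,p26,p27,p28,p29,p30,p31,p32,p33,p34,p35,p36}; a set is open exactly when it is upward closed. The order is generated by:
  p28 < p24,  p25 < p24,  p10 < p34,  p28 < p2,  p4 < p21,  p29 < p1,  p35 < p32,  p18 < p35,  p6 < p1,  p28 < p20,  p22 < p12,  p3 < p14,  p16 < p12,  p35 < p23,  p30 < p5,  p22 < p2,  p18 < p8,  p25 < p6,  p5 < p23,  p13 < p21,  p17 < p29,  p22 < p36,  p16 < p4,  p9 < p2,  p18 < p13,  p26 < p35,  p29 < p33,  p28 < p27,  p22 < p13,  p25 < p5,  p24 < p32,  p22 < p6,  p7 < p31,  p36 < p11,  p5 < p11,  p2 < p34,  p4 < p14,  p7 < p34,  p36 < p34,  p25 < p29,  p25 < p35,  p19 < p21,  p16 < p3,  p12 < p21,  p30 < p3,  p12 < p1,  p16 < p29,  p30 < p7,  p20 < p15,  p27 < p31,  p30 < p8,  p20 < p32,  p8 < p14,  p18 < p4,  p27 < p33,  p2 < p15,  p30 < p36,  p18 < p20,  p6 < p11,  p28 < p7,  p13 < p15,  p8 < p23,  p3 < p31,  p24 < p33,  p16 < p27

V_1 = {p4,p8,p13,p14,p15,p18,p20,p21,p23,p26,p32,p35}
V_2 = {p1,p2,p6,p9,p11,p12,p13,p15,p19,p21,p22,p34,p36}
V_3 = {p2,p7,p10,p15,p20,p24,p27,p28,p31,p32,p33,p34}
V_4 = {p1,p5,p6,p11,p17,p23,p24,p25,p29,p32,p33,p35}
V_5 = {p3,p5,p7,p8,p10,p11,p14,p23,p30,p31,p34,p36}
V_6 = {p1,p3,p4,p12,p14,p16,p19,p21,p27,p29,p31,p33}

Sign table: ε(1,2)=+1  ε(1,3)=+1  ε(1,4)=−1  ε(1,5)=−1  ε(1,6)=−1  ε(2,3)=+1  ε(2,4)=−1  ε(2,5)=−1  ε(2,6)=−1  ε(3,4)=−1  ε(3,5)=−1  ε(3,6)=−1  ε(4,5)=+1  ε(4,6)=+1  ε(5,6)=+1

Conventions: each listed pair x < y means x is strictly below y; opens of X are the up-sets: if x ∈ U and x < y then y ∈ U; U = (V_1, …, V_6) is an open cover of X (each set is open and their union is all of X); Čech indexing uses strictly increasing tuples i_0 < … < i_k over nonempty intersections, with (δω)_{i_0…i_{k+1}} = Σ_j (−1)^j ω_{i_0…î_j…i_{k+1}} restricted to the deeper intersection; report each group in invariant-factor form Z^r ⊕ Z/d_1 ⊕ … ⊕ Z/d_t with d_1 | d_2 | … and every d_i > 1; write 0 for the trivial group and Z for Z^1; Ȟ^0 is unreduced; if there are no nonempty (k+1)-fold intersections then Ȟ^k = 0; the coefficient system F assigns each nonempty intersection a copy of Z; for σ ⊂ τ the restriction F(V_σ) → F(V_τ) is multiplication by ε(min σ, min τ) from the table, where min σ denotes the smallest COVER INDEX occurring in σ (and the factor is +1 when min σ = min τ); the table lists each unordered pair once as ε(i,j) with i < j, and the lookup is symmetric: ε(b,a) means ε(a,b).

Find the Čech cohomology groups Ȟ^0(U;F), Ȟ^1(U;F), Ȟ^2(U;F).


Ȟ^0 ≅ Z, Ȟ^1 ≅ 0 and Ȟ^2 ≅ Z/2

nerve simplices:
  V12={p13,p15,p21} V13={p15,p20,p32} V14={p23,p32,p35} V15={p8,p14,p23} V16={p4,p14,p21} V23={p2,p15,p34} V24={p1,p6,p11} V25={p11,p34,p36} V26={p1,p12,p19,p21} V34={p24,p32,p33} V35={p7,p10,p31,p34} V36={p27,p31,p33} V45={p5,p11,p23} V46={p1,p29,p33} V56={p3,p14,p31}
  V123={p15} V126={p21} V134={p32} V145={p23} V156={p14} V235={p34} V245={p11} V246={p1} V346={p33} V356={p31}
C dims 6,15,10; δ0: rk 5, SNF 1^5; δ1: rk 10, SNF 1^9·2
degree 0: 6−5−0 = 1 → Ȟ^0 ≅ Z
degree 1: 15−10−5 = 0 → Ȟ^1 ≅ 0
degree 2: 10−0−10 = 0 plus torsion [2] → Ȟ^2 ≅ Z/2


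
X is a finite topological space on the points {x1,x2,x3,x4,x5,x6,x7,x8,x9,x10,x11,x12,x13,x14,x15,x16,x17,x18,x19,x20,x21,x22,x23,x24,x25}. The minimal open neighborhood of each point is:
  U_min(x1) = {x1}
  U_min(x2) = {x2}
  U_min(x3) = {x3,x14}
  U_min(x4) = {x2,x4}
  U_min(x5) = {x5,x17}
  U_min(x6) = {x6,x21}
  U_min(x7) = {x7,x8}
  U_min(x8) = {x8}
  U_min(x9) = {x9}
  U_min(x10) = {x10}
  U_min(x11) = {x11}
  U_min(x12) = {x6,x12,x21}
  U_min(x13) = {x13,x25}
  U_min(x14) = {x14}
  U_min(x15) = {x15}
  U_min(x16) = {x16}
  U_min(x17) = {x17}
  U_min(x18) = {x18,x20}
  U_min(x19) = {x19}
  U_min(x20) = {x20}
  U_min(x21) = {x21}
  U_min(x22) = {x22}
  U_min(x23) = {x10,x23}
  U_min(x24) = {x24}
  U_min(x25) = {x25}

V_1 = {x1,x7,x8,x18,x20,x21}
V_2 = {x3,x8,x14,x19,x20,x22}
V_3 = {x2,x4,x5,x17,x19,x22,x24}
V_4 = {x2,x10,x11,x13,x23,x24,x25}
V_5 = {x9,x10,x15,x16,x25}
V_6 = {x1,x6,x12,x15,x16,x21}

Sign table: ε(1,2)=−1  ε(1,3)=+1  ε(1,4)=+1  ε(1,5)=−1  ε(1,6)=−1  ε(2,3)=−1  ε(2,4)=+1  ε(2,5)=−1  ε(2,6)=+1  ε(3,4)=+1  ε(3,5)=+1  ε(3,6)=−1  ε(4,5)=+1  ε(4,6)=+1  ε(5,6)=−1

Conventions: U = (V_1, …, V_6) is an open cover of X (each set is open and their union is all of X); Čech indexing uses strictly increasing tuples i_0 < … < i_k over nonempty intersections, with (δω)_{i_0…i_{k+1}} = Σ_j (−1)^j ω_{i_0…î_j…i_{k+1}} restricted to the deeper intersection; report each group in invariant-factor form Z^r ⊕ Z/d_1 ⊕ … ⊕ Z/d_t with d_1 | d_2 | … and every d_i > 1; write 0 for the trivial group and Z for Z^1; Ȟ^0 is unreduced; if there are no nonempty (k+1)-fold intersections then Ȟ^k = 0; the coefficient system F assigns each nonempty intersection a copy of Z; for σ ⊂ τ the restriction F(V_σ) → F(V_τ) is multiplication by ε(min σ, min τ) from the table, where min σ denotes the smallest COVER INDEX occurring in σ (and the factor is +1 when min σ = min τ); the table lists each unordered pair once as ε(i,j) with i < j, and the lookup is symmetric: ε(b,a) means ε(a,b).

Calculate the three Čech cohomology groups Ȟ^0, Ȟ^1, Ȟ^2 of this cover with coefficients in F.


Ȟ^0(U;F) ≅ Z,  Ȟ^1(U;F) ≅ Z,  Ȟ^2(U;F) ≅ 0

nonempty intersections:
  V12={x8,x20} V16={x1,x21} V23={x19,x22} V34={x2,x24} V45={x10,x25} V56={x15,x16}
C dims 6,6; δ0: rk 5, SNF 1^5
Ȟ^0: (6−5)−0=1 ⇒ Z
Ȟ^1: (6−0)−5=1 ⇒ Z
Ȟ^2: (0−0)−0=0 ⇒ 0
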